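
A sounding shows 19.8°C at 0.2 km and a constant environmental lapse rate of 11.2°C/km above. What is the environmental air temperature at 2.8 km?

200–2800 m, environmental: Δz = 2.6 km ⇒ ΔT = -29.12°C; T = -9.32°C

-9.32°C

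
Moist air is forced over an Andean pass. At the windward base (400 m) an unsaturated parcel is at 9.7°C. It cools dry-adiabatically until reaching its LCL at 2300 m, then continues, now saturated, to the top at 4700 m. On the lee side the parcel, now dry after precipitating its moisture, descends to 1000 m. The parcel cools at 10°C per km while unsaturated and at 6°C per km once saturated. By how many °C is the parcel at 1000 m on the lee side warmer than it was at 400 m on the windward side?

400 → 2300 m (dry, 10°C/km): ΔT = -10 × 1.9 = -19°C → T = -9.3°C
2300 → 4700 m (saturated, 6°C/km): ΔT = -6 × 2.4 = -14.4°C → T = -23.7°C
4700 → 1000 m (dry descent, 10°C/km): ΔT = +10 × 3.7 = +37°C → T = 13.3°C
Net change vs windward start: 13.3 − 9.7 = +3.6°C

+3.6°C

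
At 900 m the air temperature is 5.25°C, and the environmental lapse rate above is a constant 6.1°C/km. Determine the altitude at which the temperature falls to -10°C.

3400 m

Height above start = (5.25 − (-10)) / 6.1 = 2.5 km
Altitude = 900 m + 2500 m = 3400 m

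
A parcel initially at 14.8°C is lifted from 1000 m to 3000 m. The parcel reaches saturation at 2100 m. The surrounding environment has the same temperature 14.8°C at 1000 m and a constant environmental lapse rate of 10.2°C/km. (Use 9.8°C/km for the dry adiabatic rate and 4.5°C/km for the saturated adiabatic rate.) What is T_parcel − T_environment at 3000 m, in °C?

Parcel:
  Dry to 2100 m: -9.8 × 1.1 km = -10.78°C, so T = 4.02°C.
  Saturated to 3000 m: -4.5 × 0.9 km = -4.05°C, so T = -0.03°C.
Environment:
  Environment to 3000 m: -10.2 × 2 km = -20.4°C, so T = -5.6°C.
T_parcel − T_env = -0.03 − (-5.6) = +5.57°C

+5.57°C (parcel warmer than environment)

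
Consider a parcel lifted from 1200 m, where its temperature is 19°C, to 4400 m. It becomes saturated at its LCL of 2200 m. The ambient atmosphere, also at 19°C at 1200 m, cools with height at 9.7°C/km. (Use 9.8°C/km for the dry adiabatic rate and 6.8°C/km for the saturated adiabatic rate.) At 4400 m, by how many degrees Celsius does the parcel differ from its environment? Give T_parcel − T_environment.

Parcel:
  From 1200 m to 2200 m (dry): cools by 9.8 × 1 = 9.8°C, giving 9.2°C.
  From 2200 m to 4400 m (saturated): cools by 6.8 × 2.2 = 14.96°C, giving -5.76°C.
Environment:
  From 1200 m to 4400 m (environment): cools by 9.7 × 3.2 = 31.04°C, giving -12.04°C.
T_parcel − T_env = -5.76 − (-12.04) = +6.28°C

+6.28°C (parcel warmer than environment)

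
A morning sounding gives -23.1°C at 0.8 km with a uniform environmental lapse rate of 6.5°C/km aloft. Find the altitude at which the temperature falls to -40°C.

3.4 km

Height above start = (-23.1 − (-40)) / 6.5 = 2.6 km
Altitude = 800 m + 2600 m = 3400 m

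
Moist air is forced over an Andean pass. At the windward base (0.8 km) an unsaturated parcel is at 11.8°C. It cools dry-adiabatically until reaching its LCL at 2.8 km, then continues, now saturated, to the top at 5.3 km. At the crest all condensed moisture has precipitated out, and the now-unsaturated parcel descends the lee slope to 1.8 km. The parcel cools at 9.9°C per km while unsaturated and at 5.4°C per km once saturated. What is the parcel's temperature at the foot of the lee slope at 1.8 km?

From 800 m to 2800 m (dry): cools by 9.9 × 2 = 19.8°C, giving -8°C.
From 2800 m to 5300 m (saturated): cools by 5.4 × 2.5 = 13.5°C, giving -21.5°C.
From 5300 m to 1800 m (dry descent): warms by 9.9 × 3.5 = 34.65°C, giving 13.15°C.

13.15°C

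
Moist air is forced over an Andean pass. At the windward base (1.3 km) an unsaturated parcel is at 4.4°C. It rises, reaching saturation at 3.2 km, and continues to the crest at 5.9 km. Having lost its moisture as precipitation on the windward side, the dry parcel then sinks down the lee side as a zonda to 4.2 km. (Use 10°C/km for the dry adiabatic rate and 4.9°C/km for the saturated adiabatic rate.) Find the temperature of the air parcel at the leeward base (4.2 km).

-10.83°C

From 1300 m to 3200 m (dry): cools by 10 × 1.9 = 19°C, giving -14.6°C.
From 3200 m to 5900 m (saturated): cools by 4.9 × 2.7 = 13.23°C, giving -27.83°C.
From 5900 m to 4200 m (dry descent): warms by 10 × 1.7 = 17°C, giving -10.83°C.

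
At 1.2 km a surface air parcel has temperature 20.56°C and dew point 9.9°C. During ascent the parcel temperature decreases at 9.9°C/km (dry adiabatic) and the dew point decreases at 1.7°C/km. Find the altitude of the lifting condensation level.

2.5 km

T and T_d converge at 9.9 − 1.7 = 8.2°C per km
Height above start = (20.56 − 9.9) / 8.2 = 1.3 km
LCL altitude = 1200 m + 1300 m = 2500 m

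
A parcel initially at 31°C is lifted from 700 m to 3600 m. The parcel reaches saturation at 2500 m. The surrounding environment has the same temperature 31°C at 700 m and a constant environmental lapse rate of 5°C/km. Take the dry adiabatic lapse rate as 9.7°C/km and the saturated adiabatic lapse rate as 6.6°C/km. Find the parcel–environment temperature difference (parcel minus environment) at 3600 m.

-10.22°C (parcel cooler than environment)

Parcel:
  From 700 m to 2500 m (dry): cools by 9.7 × 1.8 = 17.46°C, giving 13.54°C.
  From 2500 m to 3600 m (saturated): cools by 6.6 × 1.1 = 7.26°C, giving 6.28°C.
Environment:
  From 700 m to 3600 m (environment): cools by 5 × 2.9 = 14.5°C, giving 16.5°C.
T_parcel − T_env = 6.28 − 16.5 = -10.22°C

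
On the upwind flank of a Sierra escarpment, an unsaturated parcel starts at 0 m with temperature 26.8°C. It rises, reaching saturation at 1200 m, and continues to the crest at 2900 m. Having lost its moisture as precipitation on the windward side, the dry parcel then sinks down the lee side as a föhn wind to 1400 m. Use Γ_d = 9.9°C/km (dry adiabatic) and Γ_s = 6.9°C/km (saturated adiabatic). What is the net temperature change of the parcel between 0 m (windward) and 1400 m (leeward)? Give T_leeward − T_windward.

0 → 1200 m (dry, 9.9°C/km): ΔT = -9.9 × 1.2 = -11.88°C → T = 14.92°C
1200 → 2900 m (saturated, 6.9°C/km): ΔT = -6.9 × 1.7 = -11.73°C → T = 3.19°C
2900 → 1400 m (dry descent, 9.9°C/km): ΔT = +9.9 × 1.5 = +14.85°C → T = 18.04°C
Net change vs windward start: 18.04 − 26.8 = -8.76°C

-8.76°C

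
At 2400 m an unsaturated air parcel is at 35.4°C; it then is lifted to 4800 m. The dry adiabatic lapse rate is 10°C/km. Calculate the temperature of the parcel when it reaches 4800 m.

2400 → 4800 m (dry adiabatic, 10°C/km): ΔT = -10 × 2.4 = -24°C → T = 11.4°C

11.4°C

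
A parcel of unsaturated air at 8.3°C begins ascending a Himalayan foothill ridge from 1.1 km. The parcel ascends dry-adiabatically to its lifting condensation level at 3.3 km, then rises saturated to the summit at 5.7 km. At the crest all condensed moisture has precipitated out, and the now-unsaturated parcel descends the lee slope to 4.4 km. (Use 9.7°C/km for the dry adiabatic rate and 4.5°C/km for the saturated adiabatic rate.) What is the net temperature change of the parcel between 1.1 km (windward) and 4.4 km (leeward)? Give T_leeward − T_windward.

Dry to 3300 m: -9.7 × 2.2 km = -21.34°C, so T = -13.04°C.
Saturated to 5700 m: -4.5 × 2.4 km = -10.8°C, so T = -23.84°C.
Dry descent to 4400 m: +9.7 × 1.3 km = +12.61°C, so T = -11.23°C.
Net change vs windward start: -11.23 − 8.3 = -19.53°C

-19.53°C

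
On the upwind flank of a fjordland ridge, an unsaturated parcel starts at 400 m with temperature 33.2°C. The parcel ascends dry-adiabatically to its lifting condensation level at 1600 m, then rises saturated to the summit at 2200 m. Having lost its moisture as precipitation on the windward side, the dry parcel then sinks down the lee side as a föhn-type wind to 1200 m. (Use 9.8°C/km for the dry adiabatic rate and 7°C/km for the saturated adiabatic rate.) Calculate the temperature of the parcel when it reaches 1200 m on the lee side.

400–1600 m, dry: Δz = 1.2 km ⇒ ΔT = -11.76°C; T = 21.44°C
1600–2200 m, saturated: Δz = 0.6 km ⇒ ΔT = -4.2°C; T = 17.24°C
2200–1200 m, dry descent: Δz = 1 km ⇒ ΔT = +9.8°C; T = 27.04°C

27.04°C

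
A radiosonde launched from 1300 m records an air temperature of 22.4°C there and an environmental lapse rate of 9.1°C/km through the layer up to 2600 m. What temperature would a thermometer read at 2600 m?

1300 → 2600 m (environmental, 9.1°C/km): ΔT = -9.1 × 1.3 = -11.83°C → T = 10.57°C

10.57°C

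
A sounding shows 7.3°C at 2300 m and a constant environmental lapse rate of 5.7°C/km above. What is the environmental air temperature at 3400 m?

2300–3400 m, environmental: Δz = 1.1 km ⇒ ΔT = -6.27°C; T = 1.03°C

1.03°C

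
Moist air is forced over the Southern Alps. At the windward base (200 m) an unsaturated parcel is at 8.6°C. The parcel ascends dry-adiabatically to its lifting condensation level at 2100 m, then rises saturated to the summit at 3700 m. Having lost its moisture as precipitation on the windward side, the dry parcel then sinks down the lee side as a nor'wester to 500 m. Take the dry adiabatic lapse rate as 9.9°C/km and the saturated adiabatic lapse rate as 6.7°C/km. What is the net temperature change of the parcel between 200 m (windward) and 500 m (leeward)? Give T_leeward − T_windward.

200 → 2100 m (dry, 9.9°C/km): ΔT = -9.9 × 1.9 = -18.81°C → T = -10.21°C
2100 → 3700 m (saturated, 6.7°C/km): ΔT = -6.7 × 1.6 = -10.72°C → T = -20.93°C
3700 → 500 m (dry descent, 9.9°C/km): ΔT = +9.9 × 3.2 = +31.68°C → T = 10.75°C
Net change vs windward start: 10.75 − 8.6 = +2.15°C

+2.15°C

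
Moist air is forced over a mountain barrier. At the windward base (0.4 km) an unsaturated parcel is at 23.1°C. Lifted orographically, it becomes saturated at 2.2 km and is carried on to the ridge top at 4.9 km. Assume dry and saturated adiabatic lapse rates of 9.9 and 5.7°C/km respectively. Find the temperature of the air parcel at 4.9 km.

-10.11°C

400–2200 m, dry: Δz = 1.8 km ⇒ ΔT = -17.82°C; T = 5.28°C
2200–4900 m, saturated: Δz = 2.7 km ⇒ ΔT = -15.39°C; T = -10.11°C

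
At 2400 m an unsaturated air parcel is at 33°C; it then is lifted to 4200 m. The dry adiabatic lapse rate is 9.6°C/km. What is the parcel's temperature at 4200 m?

15.72°C

Dry adiabatic to 4200 m: -9.6 × 1.8 km = -17.28°C, so T = 15.72°C.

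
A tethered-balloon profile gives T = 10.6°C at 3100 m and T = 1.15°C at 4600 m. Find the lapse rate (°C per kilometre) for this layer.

6.3°C/km

Γ = −ΔT/Δz = (10.6 − 1.15) / (4600 − 3100) m
  = 9.45°C / 1.5 km = 6.3°C/km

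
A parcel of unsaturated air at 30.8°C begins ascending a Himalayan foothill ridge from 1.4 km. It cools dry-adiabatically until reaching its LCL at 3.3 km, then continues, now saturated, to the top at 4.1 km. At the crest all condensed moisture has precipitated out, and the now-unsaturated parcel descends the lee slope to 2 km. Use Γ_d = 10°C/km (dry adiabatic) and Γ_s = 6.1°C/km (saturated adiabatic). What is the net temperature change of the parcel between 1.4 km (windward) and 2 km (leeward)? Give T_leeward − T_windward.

Dry to 3300 m: -10 × 1.9 km = -19°C, so T = 11.8°C.
Saturated to 4100 m: -6.1 × 0.8 km = -4.88°C, so T = 6.92°C.
Dry descent to 2000 m: +10 × 2.1 km = +21°C, so T = 27.92°C.
Net change vs windward start: 27.92 − 30.8 = -2.88°C

-2.88°C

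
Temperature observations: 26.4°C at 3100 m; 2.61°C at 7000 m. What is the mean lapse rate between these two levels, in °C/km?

Γ = −ΔT/Δz = (26.4 − 2.61) / (7000 − 3100) m
  = 23.79°C / 3.9 km = 6.1°C/km

6.1°C/km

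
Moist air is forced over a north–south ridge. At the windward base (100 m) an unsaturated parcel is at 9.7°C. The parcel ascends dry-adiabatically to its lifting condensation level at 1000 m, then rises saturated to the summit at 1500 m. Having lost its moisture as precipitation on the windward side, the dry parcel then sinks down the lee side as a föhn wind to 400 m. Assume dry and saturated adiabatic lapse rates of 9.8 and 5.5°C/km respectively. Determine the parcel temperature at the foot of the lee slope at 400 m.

8.91°C

From 100 m to 1000 m (dry): cools by 9.8 × 0.9 = 8.82°C, giving 0.88°C.
From 1000 m to 1500 m (saturated): cools by 5.5 × 0.5 = 2.75°C, giving -1.87°C.
From 1500 m to 400 m (dry descent): warms by 9.8 × 1.1 = 10.78°C, giving 8.91°C.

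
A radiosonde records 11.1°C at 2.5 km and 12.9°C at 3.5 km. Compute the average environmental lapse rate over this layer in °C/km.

Γ = −ΔT/Δz = (11.1 − 12.9) / (3500 − 2500) m
  = -1.8°C / 1 km = -1.8°C/km

-1.8°C/km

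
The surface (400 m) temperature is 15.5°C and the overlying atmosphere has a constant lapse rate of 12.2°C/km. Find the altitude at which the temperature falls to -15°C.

2900 m

Height above start = (15.5 − (-15)) / 12.2 = 2.5 km
Altitude = 400 m + 2500 m = 2900 m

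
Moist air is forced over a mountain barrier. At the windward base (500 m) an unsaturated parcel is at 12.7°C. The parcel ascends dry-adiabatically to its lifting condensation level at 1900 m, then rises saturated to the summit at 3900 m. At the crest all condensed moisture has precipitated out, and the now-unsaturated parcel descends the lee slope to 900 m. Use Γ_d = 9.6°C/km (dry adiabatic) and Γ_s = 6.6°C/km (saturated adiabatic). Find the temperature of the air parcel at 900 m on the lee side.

14.86°C

500–1900 m, dry: Δz = 1.4 km ⇒ ΔT = -13.44°C; T = -0.74°C
1900–3900 m, saturated: Δz = 2 km ⇒ ΔT = -13.2°C; T = -13.94°C
3900–900 m, dry descent: Δz = 3 km ⇒ ΔT = +28.8°C; T = 14.86°C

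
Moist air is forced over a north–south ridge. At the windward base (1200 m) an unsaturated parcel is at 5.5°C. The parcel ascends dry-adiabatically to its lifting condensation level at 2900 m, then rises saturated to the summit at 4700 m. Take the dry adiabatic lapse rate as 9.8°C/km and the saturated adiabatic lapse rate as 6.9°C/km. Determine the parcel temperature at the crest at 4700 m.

Dry to 2900 m: -9.8 × 1.7 km = -16.66°C, so T = -11.16°C.
Saturated to 4700 m: -6.9 × 1.8 km = -12.42°C, so T = -23.58°C.

-23.58°C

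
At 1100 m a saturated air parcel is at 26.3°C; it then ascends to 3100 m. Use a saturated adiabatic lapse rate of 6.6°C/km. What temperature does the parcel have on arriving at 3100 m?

1100 → 3100 m (saturated adiabatic, 6.6°C/km): ΔT = -6.6 × 2 = -13.2°C → T = 13.1°C

13.1°C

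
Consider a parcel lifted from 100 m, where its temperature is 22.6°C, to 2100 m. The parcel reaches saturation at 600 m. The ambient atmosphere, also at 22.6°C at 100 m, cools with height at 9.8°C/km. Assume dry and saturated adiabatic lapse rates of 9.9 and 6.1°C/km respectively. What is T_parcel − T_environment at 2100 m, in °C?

Parcel:
  Dry to 600 m: -9.9 × 0.5 km = -4.95°C, so T = 17.65°C.
  Saturated to 2100 m: -6.1 × 1.5 km = -9.15°C, so T = 8.5°C.
Environment:
  Environment to 2100 m: -9.8 × 2 km = -19.6°C, so T = 3°C.
T_parcel − T_env = 8.5 − 3 = +5.5°C

+5.5°C (parcel warmer than environment)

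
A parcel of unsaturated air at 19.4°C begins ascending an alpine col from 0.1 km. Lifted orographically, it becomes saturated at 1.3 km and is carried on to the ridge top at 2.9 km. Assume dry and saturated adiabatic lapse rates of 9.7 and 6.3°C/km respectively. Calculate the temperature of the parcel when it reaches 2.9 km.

From 100 m to 1300 m (dry): cools by 9.7 × 1.2 = 11.64°C, giving 7.76°C.
From 1300 m to 2900 m (saturated): cools by 6.3 × 1.6 = 10.08°C, giving -2.32°C.

-2.32°C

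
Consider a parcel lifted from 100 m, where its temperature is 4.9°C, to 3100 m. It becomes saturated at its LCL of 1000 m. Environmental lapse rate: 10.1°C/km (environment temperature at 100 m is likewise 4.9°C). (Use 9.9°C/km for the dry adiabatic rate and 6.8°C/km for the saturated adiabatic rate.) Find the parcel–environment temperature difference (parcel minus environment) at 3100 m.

Parcel:
  Dry to 1000 m: -9.9 × 0.9 km = -8.91°C, so T = -4.01°C.
  Saturated to 3100 m: -6.8 × 2.1 km = -14.28°C, so T = -18.29°C.
Environment:
  Environment to 3100 m: -10.1 × 3 km = -30.3°C, so T = -25.4°C.
T_parcel − T_env = -18.29 − (-25.4) = +7.11°C

+7.11°C (parcel warmer than environment)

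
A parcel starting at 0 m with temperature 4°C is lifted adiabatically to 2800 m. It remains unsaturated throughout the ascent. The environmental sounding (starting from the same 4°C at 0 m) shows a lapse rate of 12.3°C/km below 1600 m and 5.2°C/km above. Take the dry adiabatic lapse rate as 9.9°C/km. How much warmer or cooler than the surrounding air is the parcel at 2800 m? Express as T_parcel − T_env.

Parcel:
  0 → 2800 m (dry, 9.9°C/km): ΔT = -9.9 × 2.8 = -27.72°C → T = -23.72°C
Environment:
  0 → 1600 m (environment, lower layer, 12.3°C/km): ΔT = -12.3 × 1.6 = -19.68°C → T = -15.68°C
  1600 → 2800 m (environment, upper layer, 5.2°C/km): ΔT = -5.2 × 1.2 = -6.24°C → T = -21.92°C
T_parcel − T_env = -23.72 − (-21.92) = -1.8°C

-1.8°C (parcel cooler than environment)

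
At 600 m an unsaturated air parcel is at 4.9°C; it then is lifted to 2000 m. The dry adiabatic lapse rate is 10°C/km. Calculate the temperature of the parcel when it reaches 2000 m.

-9.1°C

600 → 2000 m (dry adiabatic, 10°C/km): ΔT = -10 × 1.4 = -14°C → T = -9.1°C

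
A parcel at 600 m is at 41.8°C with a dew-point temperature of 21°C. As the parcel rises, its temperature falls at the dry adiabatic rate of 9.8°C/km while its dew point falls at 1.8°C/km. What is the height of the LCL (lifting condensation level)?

3200 m

T and T_d converge at 9.8 − 1.8 = 8°C per km
Height above start = (41.8 − 21) / 8 = 2.6 km
LCL altitude = 600 m + 2600 m = 3200 m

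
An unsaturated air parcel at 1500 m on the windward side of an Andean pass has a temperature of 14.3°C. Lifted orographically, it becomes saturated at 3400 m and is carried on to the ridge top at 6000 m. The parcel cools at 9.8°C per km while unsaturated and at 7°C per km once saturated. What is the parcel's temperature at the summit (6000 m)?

1500 → 3400 m (dry, 9.8°C/km): ΔT = -9.8 × 1.9 = -18.62°C → T = -4.32°C
3400 → 6000 m (saturated, 7°C/km): ΔT = -7 × 2.6 = -18.2°C → T = -22.52°C

-22.52°C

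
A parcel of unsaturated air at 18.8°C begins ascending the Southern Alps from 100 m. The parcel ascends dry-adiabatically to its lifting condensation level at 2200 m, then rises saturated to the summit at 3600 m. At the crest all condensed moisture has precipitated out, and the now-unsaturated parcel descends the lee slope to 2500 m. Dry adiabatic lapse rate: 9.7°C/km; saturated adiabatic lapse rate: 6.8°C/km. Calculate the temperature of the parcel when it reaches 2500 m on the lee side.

-0.42°C

100–2200 m, dry: Δz = 2.1 km ⇒ ΔT = -20.37°C; T = -1.57°C
2200–3600 m, saturated: Δz = 1.4 km ⇒ ΔT = -9.52°C; T = -11.09°C
3600–2500 m, dry descent: Δz = 1.1 km ⇒ ΔT = +10.67°C; T = -0.42°C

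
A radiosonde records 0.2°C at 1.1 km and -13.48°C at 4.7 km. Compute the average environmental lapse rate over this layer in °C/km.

Γ = −ΔT/Δz = (0.2 − (-13.48)) / (4700 − 1100) m
  = 13.68°C / 3.6 km = 3.8°C/km

3.8°C/km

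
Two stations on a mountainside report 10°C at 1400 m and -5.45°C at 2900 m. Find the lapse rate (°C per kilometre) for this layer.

Γ = −ΔT/Δz = (10 − (-5.45)) / (2900 − 1400) m
  = 15.45°C / 1.5 km = 10.3°C/km

10.3°C/km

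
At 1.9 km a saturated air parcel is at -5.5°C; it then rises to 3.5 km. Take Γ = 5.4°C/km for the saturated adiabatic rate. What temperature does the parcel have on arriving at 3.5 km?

-14.14°C

From 1900 m to 3500 m (saturated adiabatic): cools by 5.4 × 1.6 = 8.64°C, giving -14.14°C.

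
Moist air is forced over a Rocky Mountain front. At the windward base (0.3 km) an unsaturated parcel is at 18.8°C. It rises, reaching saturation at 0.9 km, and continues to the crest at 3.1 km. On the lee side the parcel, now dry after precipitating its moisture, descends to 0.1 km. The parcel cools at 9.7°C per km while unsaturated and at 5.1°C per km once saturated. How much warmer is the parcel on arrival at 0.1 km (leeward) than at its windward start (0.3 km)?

Dry to 900 m: -9.7 × 0.6 km = -5.82°C, so T = 12.98°C.
Saturated to 3100 m: -5.1 × 2.2 km = -11.22°C, so T = 1.76°C.
Dry descent to 100 m: +9.7 × 3 km = +29.1°C, so T = 30.86°C.
Net change vs windward start: 30.86 − 18.8 = +12.06°C

+12.06°C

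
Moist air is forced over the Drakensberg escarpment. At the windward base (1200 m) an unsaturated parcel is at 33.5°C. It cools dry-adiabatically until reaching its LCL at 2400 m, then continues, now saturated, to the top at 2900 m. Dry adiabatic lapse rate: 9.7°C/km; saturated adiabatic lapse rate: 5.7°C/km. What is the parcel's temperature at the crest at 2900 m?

19.01°C

1200 → 2400 m (dry, 9.7°C/km): ΔT = -9.7 × 1.2 = -11.64°C → T = 21.86°C
2400 → 2900 m (saturated, 5.7°C/km): ΔT = -5.7 × 0.5 = -2.85°C → T = 19.01°C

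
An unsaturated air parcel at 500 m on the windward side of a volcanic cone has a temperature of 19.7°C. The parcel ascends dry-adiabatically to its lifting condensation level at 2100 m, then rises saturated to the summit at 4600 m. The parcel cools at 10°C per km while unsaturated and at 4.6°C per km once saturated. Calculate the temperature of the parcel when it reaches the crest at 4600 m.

500–2100 m, dry: Δz = 1.6 km ⇒ ΔT = -16°C; T = 3.7°C
2100–4600 m, saturated: Δz = 2.5 km ⇒ ΔT = -11.5°C; T = -7.8°C

-7.8°C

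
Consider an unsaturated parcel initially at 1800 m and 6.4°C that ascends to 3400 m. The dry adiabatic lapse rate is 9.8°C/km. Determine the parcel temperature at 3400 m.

1800 → 3400 m (dry adiabatic, 9.8°C/km): ΔT = -9.8 × 1.6 = -15.68°C → T = -9.28°C

-9.28°C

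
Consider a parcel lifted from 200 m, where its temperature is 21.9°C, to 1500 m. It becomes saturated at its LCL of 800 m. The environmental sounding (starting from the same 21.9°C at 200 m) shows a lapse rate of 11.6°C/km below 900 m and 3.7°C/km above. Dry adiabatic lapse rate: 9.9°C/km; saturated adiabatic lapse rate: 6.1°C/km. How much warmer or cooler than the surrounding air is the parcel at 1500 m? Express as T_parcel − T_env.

Parcel:
  From 200 m to 800 m (dry): cools by 9.9 × 0.6 = 5.94°C, giving 15.96°C.
  From 800 m to 1500 m (saturated): cools by 6.1 × 0.7 = 4.27°C, giving 11.69°C.
Environment:
  From 200 m to 900 m (environment, lower layer): cools by 11.6 × 0.7 = 8.12°C, giving 13.78°C.
  From 900 m to 1500 m (environment, upper layer): cools by 3.7 × 0.6 = 2.22°C, giving 11.56°C.
T_parcel − T_env = 11.69 − 11.56 = +0.13°C

+0.13°C (parcel warmer than environment)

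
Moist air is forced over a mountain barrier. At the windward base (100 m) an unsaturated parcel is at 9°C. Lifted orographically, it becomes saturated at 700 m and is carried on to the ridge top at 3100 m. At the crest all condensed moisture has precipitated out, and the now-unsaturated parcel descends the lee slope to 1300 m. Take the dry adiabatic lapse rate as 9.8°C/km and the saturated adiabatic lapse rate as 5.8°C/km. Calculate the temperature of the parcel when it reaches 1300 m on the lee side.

100 → 700 m (dry, 9.8°C/km): ΔT = -9.8 × 0.6 = -5.88°C → T = 3.12°C
700 → 3100 m (saturated, 5.8°C/km): ΔT = -5.8 × 2.4 = -13.92°C → T = -10.8°C
3100 → 1300 m (dry descent, 9.8°C/km): ΔT = +9.8 × 1.8 = +17.64°C → T = 6.84°C

6.84°C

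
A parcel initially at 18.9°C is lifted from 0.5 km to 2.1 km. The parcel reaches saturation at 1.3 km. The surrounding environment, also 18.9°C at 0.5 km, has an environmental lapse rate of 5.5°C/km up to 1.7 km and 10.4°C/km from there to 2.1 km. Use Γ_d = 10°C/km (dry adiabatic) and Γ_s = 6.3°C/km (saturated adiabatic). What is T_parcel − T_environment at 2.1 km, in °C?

Parcel:
  500–1300 m, dry: Δz = 0.8 km ⇒ ΔT = -8°C; T = 10.9°C
  1300–2100 m, saturated: Δz = 0.8 km ⇒ ΔT = -5.04°C; T = 5.86°C
Environment:
  500–1700 m, environment, lower layer: Δz = 1.2 km ⇒ ΔT = -6.6°C; T = 12.3°C
  1700–2100 m, environment, upper layer: Δz = 0.4 km ⇒ ΔT = -4.16°C; T = 8.14°C
T_parcel − T_env = 5.86 − 8.14 = -2.28°C

-2.28°C (parcel cooler than environment)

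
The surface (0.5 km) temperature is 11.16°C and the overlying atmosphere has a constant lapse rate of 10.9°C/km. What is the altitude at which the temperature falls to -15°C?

Height above start = (11.16 − (-15)) / 10.9 = 2.4 km
Altitude = 500 m + 2400 m = 2900 m

2.9 km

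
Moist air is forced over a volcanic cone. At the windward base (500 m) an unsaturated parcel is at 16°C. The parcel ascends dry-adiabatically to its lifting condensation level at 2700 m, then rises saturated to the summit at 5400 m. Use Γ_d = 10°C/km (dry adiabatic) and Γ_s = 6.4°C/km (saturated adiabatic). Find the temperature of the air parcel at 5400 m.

-23.28°C

500–2700 m, dry: Δz = 2.2 km ⇒ ΔT = -22°C; T = -6°C
2700–5400 m, saturated: Δz = 2.7 km ⇒ ΔT = -17.28°C; T = -23.28°C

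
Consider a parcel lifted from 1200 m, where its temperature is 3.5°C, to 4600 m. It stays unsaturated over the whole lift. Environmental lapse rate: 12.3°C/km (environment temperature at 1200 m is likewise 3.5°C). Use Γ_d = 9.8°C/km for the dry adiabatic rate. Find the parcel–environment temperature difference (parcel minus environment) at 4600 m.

Parcel:
  From 1200 m to 4600 m (dry): cools by 9.8 × 3.4 = 33.32°C, giving -29.82°C.
Environment:
  From 1200 m to 4600 m (environment): cools by 12.3 × 3.4 = 41.82°C, giving -38.32°C.
T_parcel − T_env = -29.82 − (-38.32) = +8.5°C

+8.5°C (parcel warmer than environment)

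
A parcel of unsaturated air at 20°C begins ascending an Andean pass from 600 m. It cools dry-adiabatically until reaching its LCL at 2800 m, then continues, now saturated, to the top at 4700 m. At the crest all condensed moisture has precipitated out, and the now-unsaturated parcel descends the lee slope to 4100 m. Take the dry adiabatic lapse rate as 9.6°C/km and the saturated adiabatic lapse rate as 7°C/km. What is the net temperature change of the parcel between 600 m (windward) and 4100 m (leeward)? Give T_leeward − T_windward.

-28.66°C

From 600 m to 2800 m (dry): cools by 9.6 × 2.2 = 21.12°C, giving -1.12°C.
From 2800 m to 4700 m (saturated): cools by 7 × 1.9 = 13.3°C, giving -14.42°C.
From 4700 m to 4100 m (dry descent): warms by 9.6 × 0.6 = 5.76°C, giving -8.66°C.
Net change vs windward start: -8.66 − 20 = -28.66°C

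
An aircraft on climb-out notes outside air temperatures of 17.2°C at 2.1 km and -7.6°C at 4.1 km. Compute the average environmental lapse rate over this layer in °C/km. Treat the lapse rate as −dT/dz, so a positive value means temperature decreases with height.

12.4°C/km

Γ = −ΔT/Δz = (17.2 − (-7.6)) / (4100 − 2100) m
  = 24.8°C / 2 km = 12.4°C/km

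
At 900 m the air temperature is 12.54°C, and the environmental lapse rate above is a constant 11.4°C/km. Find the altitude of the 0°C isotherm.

Height above start = (12.54 − 0) / 11.4 = 1.1 km
Altitude = 900 m + 1100 m = 2000 m

2000 m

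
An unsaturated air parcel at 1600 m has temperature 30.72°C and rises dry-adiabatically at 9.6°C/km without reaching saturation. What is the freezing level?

4800 m

Height above start = (30.72 − 0) / 9.6 = 3.2 km
Altitude = 1600 m + 3200 m = 4800 m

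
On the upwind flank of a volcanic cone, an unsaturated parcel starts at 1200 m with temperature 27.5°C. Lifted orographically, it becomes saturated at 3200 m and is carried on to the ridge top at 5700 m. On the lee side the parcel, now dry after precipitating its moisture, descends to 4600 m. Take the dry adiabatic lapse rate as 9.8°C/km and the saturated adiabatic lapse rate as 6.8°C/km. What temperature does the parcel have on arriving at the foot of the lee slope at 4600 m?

1200 → 3200 m (dry, 9.8°C/km): ΔT = -9.8 × 2 = -19.6°C → T = 7.9°C
3200 → 5700 m (saturated, 6.8°C/km): ΔT = -6.8 × 2.5 = -17°C → T = -9.1°C
5700 → 4600 m (dry descent, 9.8°C/km): ΔT = +9.8 × 1.1 = +10.78°C → T = 1.68°C

1.68°C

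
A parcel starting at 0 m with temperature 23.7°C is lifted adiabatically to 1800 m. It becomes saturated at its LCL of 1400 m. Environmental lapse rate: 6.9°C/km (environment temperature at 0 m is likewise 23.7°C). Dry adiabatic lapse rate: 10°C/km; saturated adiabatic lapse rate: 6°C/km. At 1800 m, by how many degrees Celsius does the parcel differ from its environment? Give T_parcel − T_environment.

Parcel:
  0 → 1400 m (dry, 10°C/km): ΔT = -10 × 1.4 = -14°C → T = 9.7°C
  1400 → 1800 m (saturated, 6°C/km): ΔT = -6 × 0.4 = -2.4°C → T = 7.3°C
Environment:
  0 → 1800 m (environment, 6.9°C/km): ΔT = -6.9 × 1.8 = -12.42°C → T = 11.28°C
T_parcel − T_env = 7.3 − 11.28 = -3.98°C

-3.98°C (parcel cooler than environment)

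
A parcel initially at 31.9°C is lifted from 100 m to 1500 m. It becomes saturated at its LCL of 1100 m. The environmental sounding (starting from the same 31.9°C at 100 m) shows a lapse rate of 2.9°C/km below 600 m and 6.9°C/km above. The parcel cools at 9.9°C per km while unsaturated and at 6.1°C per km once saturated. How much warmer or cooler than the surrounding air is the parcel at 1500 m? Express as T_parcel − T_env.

Parcel:
  Dry to 1100 m: -9.9 × 1 km = -9.9°C, so T = 22°C.
  Saturated to 1500 m: -6.1 × 0.4 km = -2.44°C, so T = 19.56°C.
Environment:
  Environment, lower layer to 600 m: -2.9 × 0.5 km = -1.45°C, so T = 30.45°C.
  Environment, upper layer to 1500 m: -6.9 × 0.9 km = -6.21°C, so T = 24.24°C.
T_parcel − T_env = 19.56 − 24.24 = -4.68°C

-4.68°C (parcel cooler than environment)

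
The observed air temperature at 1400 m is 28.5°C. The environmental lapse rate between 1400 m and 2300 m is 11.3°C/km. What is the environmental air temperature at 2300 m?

18.33°C

Environmental to 2300 m: -11.3 × 0.9 km = -10.17°C, so T = 18.33°C.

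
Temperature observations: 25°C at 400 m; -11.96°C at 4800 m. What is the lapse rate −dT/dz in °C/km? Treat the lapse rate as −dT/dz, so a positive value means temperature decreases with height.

Γ = −ΔT/Δz = (25 − (-11.96)) / (4800 − 400) m
  = 36.96°C / 4.4 km = 8.4°C/km

8.4°C/km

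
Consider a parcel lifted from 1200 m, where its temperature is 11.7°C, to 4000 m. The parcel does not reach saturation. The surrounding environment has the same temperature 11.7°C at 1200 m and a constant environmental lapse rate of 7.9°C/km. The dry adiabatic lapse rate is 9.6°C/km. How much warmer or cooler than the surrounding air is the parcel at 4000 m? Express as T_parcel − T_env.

-4.76°C (parcel cooler than environment)

Parcel:
  1200 → 4000 m (dry, 9.6°C/km): ΔT = -9.6 × 2.8 = -26.88°C → T = -15.18°C
Environment:
  1200 → 4000 m (environment, 7.9°C/km): ΔT = -7.9 × 2.8 = -22.12°C → T = -10.42°C
T_parcel − T_env = -15.18 − (-10.42) = -4.76°C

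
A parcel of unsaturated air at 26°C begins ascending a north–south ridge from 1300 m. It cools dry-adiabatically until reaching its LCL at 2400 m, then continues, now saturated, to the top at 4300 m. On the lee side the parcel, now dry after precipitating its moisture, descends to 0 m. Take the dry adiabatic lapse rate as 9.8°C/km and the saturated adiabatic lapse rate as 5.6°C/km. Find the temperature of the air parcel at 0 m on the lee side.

1300 → 2400 m (dry, 9.8°C/km): ΔT = -9.8 × 1.1 = -10.78°C → T = 15.22°C
2400 → 4300 m (saturated, 5.6°C/km): ΔT = -5.6 × 1.9 = -10.64°C → T = 4.58°C
4300 → 0 m (dry descent, 9.8°C/km): ΔT = +9.8 × 4.3 = +42.14°C → T = 46.72°C

46.72°C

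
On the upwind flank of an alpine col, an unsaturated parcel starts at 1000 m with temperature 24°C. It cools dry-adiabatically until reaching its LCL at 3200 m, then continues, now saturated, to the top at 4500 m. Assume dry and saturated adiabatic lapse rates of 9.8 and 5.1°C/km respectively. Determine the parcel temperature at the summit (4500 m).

1000 → 3200 m (dry, 9.8°C/km): ΔT = -9.8 × 2.2 = -21.56°C → T = 2.44°C
3200 → 4500 m (saturated, 5.1°C/km): ΔT = -5.1 × 1.3 = -6.63°C → T = -4.19°C

-4.19°C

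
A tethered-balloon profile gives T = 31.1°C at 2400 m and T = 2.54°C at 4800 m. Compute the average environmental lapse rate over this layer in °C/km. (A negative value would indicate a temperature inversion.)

Γ = −ΔT/Δz = (31.1 − 2.54) / (4800 − 2400) m
  = 28.56°C / 2.4 km = 11.9°C/km

11.9°C/km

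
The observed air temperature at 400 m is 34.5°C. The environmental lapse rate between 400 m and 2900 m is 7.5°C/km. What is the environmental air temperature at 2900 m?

Environmental to 2900 m: -7.5 × 2.5 km = -18.75°C, so T = 15.75°C.

15.75°C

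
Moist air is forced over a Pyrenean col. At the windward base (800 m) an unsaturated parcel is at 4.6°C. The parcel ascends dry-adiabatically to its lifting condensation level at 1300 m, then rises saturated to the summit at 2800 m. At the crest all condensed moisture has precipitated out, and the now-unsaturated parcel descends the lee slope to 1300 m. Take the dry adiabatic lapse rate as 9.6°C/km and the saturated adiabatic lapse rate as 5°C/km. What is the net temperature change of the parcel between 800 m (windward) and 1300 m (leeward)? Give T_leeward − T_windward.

800–1300 m, dry: Δz = 0.5 km ⇒ ΔT = -4.8°C; T = -0.2°C
1300–2800 m, saturated: Δz = 1.5 km ⇒ ΔT = -7.5°C; T = -7.7°C
2800–1300 m, dry descent: Δz = 1.5 km ⇒ ΔT = +14.4°C; T = 6.7°C
Net change vs windward start: 6.7 − 4.6 = +2.1°C

+2.1°C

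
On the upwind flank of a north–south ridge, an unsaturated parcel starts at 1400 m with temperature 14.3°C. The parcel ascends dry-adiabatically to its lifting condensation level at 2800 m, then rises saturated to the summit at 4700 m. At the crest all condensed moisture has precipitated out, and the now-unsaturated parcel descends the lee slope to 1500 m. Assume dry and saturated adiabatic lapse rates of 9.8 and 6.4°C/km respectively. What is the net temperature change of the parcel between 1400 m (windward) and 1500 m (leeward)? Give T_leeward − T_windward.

1400–2800 m, dry: Δz = 1.4 km ⇒ ΔT = -13.72°C; T = 0.58°C
2800–4700 m, saturated: Δz = 1.9 km ⇒ ΔT = -12.16°C; T = -11.58°C
4700–1500 m, dry descent: Δz = 3.2 km ⇒ ΔT = +31.36°C; T = 19.78°C
Net change vs windward start: 19.78 − 14.3 = +5.48°C

+5.48°C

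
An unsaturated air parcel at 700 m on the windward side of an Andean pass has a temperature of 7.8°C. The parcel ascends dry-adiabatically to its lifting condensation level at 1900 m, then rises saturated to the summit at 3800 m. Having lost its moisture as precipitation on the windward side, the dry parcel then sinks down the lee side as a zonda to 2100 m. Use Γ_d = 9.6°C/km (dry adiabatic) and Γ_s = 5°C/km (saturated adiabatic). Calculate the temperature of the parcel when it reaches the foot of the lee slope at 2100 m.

3.1°C

700–1900 m, dry: Δz = 1.2 km ⇒ ΔT = -11.52°C; T = -3.72°C
1900–3800 m, saturated: Δz = 1.9 km ⇒ ΔT = -9.5°C; T = -13.22°C
3800–2100 m, dry descent: Δz = 1.7 km ⇒ ΔT = +16.32°C; T = 3.1°C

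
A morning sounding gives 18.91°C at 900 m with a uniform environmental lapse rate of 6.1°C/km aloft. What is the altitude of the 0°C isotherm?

Height above start = (18.91 − 0) / 6.1 = 3.1 km
Altitude = 900 m + 3100 m = 4000 m

4000 m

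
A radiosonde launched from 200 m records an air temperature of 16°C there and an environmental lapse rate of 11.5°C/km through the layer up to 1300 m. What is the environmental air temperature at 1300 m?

Environmental to 1300 m: -11.5 × 1.1 km = -12.65°C, so T = 3.35°C.

3.35°C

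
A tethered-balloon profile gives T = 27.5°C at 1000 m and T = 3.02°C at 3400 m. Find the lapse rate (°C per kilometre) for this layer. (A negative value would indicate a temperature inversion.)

Γ = −ΔT/Δz = (27.5 − 3.02) / (3400 − 1000) m
  = 24.48°C / 2.4 km = 10.2°C/km

10.2°C/km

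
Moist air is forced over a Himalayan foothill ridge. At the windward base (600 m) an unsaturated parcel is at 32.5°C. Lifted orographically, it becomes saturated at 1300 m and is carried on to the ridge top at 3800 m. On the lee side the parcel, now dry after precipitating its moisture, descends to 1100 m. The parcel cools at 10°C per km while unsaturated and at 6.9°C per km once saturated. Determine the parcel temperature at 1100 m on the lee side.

35.25°C

From 600 m to 1300 m (dry): cools by 10 × 0.7 = 7°C, giving 25.5°C.
From 1300 m to 3800 m (saturated): cools by 6.9 × 2.5 = 17.25°C, giving 8.25°C.
From 3800 m to 1100 m (dry descent): warms by 10 × 2.7 = 27°C, giving 35.25°C.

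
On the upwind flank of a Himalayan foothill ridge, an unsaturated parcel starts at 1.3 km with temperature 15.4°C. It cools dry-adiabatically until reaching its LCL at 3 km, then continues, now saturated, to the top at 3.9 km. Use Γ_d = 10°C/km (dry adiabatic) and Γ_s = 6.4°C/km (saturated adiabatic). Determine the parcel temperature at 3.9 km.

1300–3000 m, dry: Δz = 1.7 km ⇒ ΔT = -17°C; T = -1.6°C
3000–3900 m, saturated: Δz = 0.9 km ⇒ ΔT = -5.76°C; T = -7.36°C

-7.36°C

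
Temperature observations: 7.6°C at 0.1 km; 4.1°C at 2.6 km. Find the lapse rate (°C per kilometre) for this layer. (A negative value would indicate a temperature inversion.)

1.4°C/km

Γ = −ΔT/Δz = (7.6 − 4.1) / (2600 − 100) m
  = 3.5°C / 2.5 km = 1.4°C/km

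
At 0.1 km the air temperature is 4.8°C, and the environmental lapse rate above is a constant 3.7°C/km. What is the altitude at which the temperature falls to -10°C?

4.1 km

Height above start = (4.8 − (-10)) / 3.7 = 4 km
Altitude = 100 m + 4000 m = 4100 m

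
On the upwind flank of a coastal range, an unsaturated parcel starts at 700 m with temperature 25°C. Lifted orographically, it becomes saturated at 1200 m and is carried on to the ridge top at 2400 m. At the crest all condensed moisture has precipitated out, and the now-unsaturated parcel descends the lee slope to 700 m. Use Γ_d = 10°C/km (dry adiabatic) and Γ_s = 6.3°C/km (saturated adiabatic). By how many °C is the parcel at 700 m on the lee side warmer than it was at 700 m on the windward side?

+4.44°C

700 → 1200 m (dry, 10°C/km): ΔT = -10 × 0.5 = -5°C → T = 20°C
1200 → 2400 m (saturated, 6.3°C/km): ΔT = -6.3 × 1.2 = -7.56°C → T = 12.44°C
2400 → 700 m (dry descent, 10°C/km): ΔT = +10 × 1.7 = +17°C → T = 29.44°C
Net change vs windward start: 29.44 − 25 = +4.44°C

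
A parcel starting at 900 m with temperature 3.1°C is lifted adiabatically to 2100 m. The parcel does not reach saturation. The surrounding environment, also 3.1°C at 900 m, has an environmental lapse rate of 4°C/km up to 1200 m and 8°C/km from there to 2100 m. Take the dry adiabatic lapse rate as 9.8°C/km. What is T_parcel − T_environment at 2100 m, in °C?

Parcel:
  Dry to 2100 m: -9.8 × 1.2 km = -11.76°C, so T = -8.66°C.
Environment:
  Environment, lower layer to 1200 m: -4 × 0.3 km = -1.2°C, so T = 1.9°C.
  Environment, upper layer to 2100 m: -8 × 0.9 km = -7.2°C, so T = -5.3°C.
T_parcel − T_env = -8.66 − (-5.3) = -3.36°C

-3.36°C (parcel cooler than environment)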